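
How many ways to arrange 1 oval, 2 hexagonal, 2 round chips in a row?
5! / (1! × 2! × 2!) = 30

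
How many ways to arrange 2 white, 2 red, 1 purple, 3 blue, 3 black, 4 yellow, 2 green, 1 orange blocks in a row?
18! / (2! × 2! × 1! × 3! × 3! × 4! × 2! × 1!) = 926269344000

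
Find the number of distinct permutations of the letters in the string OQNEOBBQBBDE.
12! / (1! × 4! × 2! × 2! × 2! × 1!) = 2494800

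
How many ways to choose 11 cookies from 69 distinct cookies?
C(69,11) = 69!/(11!×58!) = 1823810410032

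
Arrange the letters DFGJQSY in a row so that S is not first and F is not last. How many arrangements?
By inclusion-exclusion: 7! - 2×(7-1)! + (7-2)! = 5040 - 1440 + 120 = 3720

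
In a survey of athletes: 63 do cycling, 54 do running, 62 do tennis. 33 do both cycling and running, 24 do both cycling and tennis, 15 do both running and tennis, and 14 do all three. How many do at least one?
|A∪B∪C| = 63+54+62-33-24-15+14 = 121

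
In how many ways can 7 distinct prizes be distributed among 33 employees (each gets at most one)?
P(33,7) = 33!/(33-7)! = 21531121920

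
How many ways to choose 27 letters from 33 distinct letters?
C(33,27) = 33!/(27!×6!) = 1107568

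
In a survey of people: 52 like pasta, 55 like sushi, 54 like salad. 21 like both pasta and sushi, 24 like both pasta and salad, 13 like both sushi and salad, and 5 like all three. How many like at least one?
|A∪B∪C| = 52+55+54-21-24-13+5 = 108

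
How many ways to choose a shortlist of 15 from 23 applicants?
C(23,15) = 23!/(15!×8!) = 490314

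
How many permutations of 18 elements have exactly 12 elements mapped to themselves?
Choose the 12 fixed points C(18,12) = 18564, derange the rest: !6 = Σ_{j=0}^{6} (-1)^j·6!/j! = 720 - 720 + 360 - 120 + 30 - 6 + 1 = 265. Product = 18564 × 265 = 4919460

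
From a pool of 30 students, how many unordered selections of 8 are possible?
C(30,8) = 30!/(8!×22!) = 5852925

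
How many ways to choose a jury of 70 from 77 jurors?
C(77,70) = 77!/(70!×7!) = 2404808340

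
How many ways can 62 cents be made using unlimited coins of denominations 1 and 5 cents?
Coefficient of x^62 in 1/(1-x^1) · 1/(1-x^5). Use j coins of 5 for j = 0..⌊62/5⌋ = 12, the rest in 1s: 12 + 1 = 13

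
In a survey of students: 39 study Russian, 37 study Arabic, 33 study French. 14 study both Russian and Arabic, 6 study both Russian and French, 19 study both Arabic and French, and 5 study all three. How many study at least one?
|A∪B∪C| = 39+37+33-14-6-19+5 = 75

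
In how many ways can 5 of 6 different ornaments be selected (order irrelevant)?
C(6,5) = 6!/(5!×1!) = 6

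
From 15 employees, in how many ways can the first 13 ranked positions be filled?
P(15,13) = 15!/(15-13)! = 653837184000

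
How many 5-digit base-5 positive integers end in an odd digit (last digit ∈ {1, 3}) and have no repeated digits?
Last∈{1,3}. Last=0: 0. Last nonzero: 2×3×P(3,3) = 36. Total = 36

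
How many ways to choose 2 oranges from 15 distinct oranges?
C(15,2) = 15!/(2!×13!) = 105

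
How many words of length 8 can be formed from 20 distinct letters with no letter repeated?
P(20,8) = 20!/(20-8)! = 5079110400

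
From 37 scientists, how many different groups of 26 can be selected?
C(37,26) = 37!/(26!×11!) = 854992152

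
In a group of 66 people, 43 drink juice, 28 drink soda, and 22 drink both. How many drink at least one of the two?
|A∪B| = |A| + |B| - |A∩B| = 43 + 28 - 22 = 49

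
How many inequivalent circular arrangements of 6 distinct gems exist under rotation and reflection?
(6-1)!/2 = 120/2 = 60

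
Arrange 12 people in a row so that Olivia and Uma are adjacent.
Treat as block: (12-1)! × 2! = 39916800 × 2 = 79833600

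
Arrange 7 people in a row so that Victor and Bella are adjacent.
Treat as block: (7-1)! × 2! = 720 × 2 = 1440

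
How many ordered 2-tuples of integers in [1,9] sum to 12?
Coefficient of x^12 in (x + x² + ... + x^9)^2. By inclusion-exclusion on dice exceeding 9: Σ_j (-1)^j C(2,j)·C(12-1-9j, 1) = C(2,0)·C(11,1) - C(2,1)·C(2,1) = 1·11 - 2·2 = 7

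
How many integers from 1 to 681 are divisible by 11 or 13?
⌊681/11⌋ + ⌊681/13⌋ - ⌊681/143⌋ = 61 + 52 - 4 = 109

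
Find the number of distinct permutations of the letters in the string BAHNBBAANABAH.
13! / (2! × 4! × 5! × 2!) = 540540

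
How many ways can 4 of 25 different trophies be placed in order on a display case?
P(25,4) = 25!/(25-4)! = 303600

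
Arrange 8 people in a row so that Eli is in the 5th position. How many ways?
Fix one position: (8-1)! = 5040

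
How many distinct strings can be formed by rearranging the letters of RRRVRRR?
7! / (1! × 6!) = 7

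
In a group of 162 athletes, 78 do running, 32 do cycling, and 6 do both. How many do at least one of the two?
|A∪B| = |A| + |B| - |A∩B| = 78 + 32 - 6 = 104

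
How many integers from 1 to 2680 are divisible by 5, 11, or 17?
⌊2680/5⌋+⌊2680/11⌋+⌊2680/17⌋ - ⌊2680/55⌋-⌊2680/85⌋-⌊2680/187⌋ + ⌊2680/935⌋ = 536+243+157 - 48-31-14 + 2 = 845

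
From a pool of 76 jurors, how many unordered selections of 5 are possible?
C(76,5) = 76!/(5!×71!) = 18474840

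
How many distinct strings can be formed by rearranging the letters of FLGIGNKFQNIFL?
13! / (3! × 1! × 2! × 2! × 2! × 1! × 2!) = 64864800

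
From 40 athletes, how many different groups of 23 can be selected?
C(40,23) = 40!/(23!×17!) = 88732378800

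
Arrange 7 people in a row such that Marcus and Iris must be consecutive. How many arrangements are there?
Treat the 2 as one block: (7-2+1)! × 2! = 720 × 2 = 1440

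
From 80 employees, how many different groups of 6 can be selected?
C(80,6) = 80!/(6!×74!) = 300500200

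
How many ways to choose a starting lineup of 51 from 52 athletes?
C(52,51) = 52!/(51!×1!) = 52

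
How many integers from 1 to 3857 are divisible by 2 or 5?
⌊3857/2⌋ + ⌊3857/5⌋ - ⌊3857/10⌋ = 1928 + 771 - 385 = 2314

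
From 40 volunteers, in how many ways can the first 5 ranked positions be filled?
P(40,5) = 40!/(40-5)! = 78960960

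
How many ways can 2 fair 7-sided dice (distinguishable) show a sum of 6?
Coefficient of x^6 in (x + x² + ... + x^7)^2. By inclusion-exclusion on dice exceeding 7: Σ_j (-1)^j C(2,j)·C(6-1-7j, 1) = C(2,0)·C(5,1) = 1·5 = 5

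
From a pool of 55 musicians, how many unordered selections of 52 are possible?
C(55,52) = 55!/(52!×3!) = 26235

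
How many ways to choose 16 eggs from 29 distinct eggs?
C(29,16) = 29!/(16!×13!) = 67863915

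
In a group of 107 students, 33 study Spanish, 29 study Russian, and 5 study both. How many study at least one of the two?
|A∪B| = |A| + |B| - |A∩B| = 33 + 29 - 5 = 57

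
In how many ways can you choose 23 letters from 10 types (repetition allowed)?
C(23+10-1, 10-1) = C(32, 9) = 28048800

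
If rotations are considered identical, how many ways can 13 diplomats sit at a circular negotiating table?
Circular: fix one position, arrange the rest. (13-1)! = 479001600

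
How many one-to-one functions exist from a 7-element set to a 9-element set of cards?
P(9,7) = 9!/(9-7)! = 181440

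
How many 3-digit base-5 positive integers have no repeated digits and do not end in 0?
Last digit: 4 nonzero choices. First digit: 3 (nonzero, ≠last). Middle 1: P(3,1) = 3. Total = 36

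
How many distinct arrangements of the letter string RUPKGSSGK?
9! / (2! × 2! × 1! × 1! × 1! × 2!) = 45360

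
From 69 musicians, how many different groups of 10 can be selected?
C(69,10) = 69!/(10!×59!) = 340032449328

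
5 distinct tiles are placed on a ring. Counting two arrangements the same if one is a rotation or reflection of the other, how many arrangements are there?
(5-1)!/2 = 24/2 = 12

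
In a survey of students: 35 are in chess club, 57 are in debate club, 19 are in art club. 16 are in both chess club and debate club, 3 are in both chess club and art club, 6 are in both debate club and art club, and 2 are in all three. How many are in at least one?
|A∪B∪C| = 35+57+19-16-3-6+2 = 88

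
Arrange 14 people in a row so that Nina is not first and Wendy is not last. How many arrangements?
By inclusion-exclusion: 14! - 2×(14-1)! + (14-2)! = 87178291200 - 12454041600 + 479001600 = 75203251200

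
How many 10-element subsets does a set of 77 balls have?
C(77,10) = 77!/(10!×67!) = 1096993404430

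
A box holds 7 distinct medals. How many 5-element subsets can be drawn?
C(7,5) = 7!/(5!×2!) = 21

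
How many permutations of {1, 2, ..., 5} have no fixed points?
!5 = Σ_{j=0}^{5} (-1)^j·5!/j! = 120 - 120 + 60 - 20 + 5 - 1 = 44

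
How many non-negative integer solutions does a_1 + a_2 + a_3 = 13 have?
C(13+3-1, 3-1) = C(15, 2) = 105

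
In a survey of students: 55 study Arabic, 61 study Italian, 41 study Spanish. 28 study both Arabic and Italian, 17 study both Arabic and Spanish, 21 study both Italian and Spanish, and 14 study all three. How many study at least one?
|A∪B∪C| = 55+61+41-28-17-21+14 = 105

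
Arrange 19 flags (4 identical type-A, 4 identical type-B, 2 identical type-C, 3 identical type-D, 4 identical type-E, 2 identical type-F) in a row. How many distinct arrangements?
19! / (4! × 4! × 2! × 3! × 4! × 2!) = 366648282000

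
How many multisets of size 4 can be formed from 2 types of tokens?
C(4+2-1, 2-1) = C(5, 1) = 5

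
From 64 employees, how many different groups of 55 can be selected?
C(64,55) = 64!/(55!×9!) = 27540584512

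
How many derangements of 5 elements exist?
!5 = Σ_{j=0}^{5} (-1)^j·5!/j! = 120 - 120 + 60 - 20 + 5 - 1 = 44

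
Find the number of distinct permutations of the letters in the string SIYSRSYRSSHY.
12! / (3! × 1! × 2! × 5! × 1!) = 332640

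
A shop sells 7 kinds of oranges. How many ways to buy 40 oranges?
C(40+7-1, 7-1) = C(46, 6) = 9366819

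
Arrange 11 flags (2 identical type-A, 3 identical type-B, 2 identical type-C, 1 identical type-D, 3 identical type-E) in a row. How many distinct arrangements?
11! / (2! × 3! × 2! × 1! × 3!) = 277200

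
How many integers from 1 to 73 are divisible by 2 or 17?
⌊73/2⌋ + ⌊73/17⌋ - ⌊73/34⌋ = 36 + 4 - 2 = 38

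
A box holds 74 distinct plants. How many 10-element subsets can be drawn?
C(74,10) = 74!/(10!×64!) = 718406958841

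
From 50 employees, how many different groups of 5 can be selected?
C(50,5) = 50!/(5!×45!) = 2118760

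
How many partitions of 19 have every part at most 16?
Let r_j(i) = number of partitions of i into parts ≤ j, for i = 0..19. r_1(i) = 1 for all i; r_j(i) = r_{j-1}(i) + r_j(i-j). Rows j = 2..16: ≤2: 1 1 2 2 3 3 4 4 5 5 6 6 7 7 8 8 9 9 10 10; ≤3: 1 1 2 3 4 5 7 8 10 12 14 16 19 21 24 27 30 33 37 40; ≤4: 1 1 2 3 5 6 9 11 15 18 23 27 34 39 47 54 64 72 84 94; ≤5: 1 1 2 3 5 7 10 13 18 23 30 37 47 57 70 84 101 119 141 164; ≤6: 1 1 2 3 5 7 11 14 20 26 35 44 58 71 90 110 136 163 199 235; ≤7: 1 1 2 3 5 7 11 15 21 28 38 49 65 82 105 131 164 201 248 300; ≤8: 1 1 2 3 5 7 11 15 22 29 40 52 70 89 116 146 186 230 288 352; ≤9: 1 1 2 3 5 7 11 15 22 30 41 54 73 94 123 157 201 252 318 393; ≤10: 1 1 2 3 5 7 11 15 22 30 42 55 75 97 128 164 212 267 340 423; ≤11: 1 1 2 3 5 7 11 15 22 30 42 56 76 99 131 169 219 278 355 445; ≤12: 1 1 2 3 5 7 11 15 22 30 42 56 77 100 133 172 224 285 366 460; ≤13: 1 1 2 3 5 7 11 15 22 30 42 56 77 101 134 174 227 290 373 471; ≤14: 1 1 2 3 5 7 11 15 22 30 42 56 77 101 135 175 229 293 378 478; ≤15: 1 1 2 3 5 7 11 15 22 30 42 56 77 101 135 176 230 295 381 483; ≤16: 1 1 2 3 5 7 11 15 22 30 42 56 77 101 135 176 231 296 383 486. r_16(19) = 486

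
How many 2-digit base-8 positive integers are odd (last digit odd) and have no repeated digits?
Last∈{1,3,5,7}. Last=0: 0. Last nonzero: 4×6×P(6,0) = 24. Total = 24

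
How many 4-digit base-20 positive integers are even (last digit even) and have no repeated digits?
Last∈{0,2,4,6,8,10,12,14,16,18}. Last=0: 5814. Last nonzero: 9×18×P(18,2) = 49572. Total = 55386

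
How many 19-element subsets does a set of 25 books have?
C(25,19) = 25!/(19!×6!) = 177100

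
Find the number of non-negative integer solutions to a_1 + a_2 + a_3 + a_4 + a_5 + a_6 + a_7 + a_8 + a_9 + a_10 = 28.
C(28+10-1, 10-1) = C(37, 9) = 124403620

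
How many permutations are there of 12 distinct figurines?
12! = 479001600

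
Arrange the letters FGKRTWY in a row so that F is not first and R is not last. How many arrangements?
By inclusion-exclusion: 7! - 2×(7-1)! + (7-2)! = 5040 - 1440 + 120 = 3720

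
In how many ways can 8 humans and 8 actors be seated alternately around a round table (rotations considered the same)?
Fix one of the humans: (8-1)! ways for the remaining humans, × 8! ways for the actors = 5040 × 40320 = 203212800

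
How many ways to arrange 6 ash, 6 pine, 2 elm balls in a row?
14! / (6! × 6! × 2!) = 84084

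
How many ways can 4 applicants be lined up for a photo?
4! = 24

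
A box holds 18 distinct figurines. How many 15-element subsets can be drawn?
C(18,15) = 18!/(15!×3!) = 816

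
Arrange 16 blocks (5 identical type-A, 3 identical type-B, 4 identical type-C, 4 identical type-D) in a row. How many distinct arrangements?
16! / (5! × 3! × 4! × 4!) = 50450400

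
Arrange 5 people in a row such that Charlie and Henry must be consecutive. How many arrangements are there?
Treat the 2 as one block: (5-2+1)! × 2! = 24 × 2 = 48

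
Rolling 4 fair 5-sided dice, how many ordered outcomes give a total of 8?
Coefficient of x^8 in (x + x² + ... + x^5)^4. By inclusion-exclusion on dice exceeding 5: Σ_j (-1)^j C(4,j)·C(8-1-5j, 3) = C(4,0)·C(7,3) = 1·35 = 35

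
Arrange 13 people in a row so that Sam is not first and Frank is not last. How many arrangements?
By inclusion-exclusion: 13! - 2×(13-1)! + (13-2)! = 6227020800 - 958003200 + 39916800 = 5308934400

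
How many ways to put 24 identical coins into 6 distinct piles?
C(24+6-1, 6-1) = C(29, 5) = 118755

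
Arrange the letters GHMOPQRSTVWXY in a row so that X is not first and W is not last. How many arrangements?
By inclusion-exclusion: 13! - 2×(13-1)! + (13-2)! = 6227020800 - 958003200 + 39916800 = 5308934400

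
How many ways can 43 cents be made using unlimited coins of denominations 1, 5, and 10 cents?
Coefficient of x^43 in 1/(1-x^1) · 1/(1-x^5) · 1/(1-x^10). Case on j = number of 10-cent coins (j = 0..4); remainder r = 43 - 10j is made from {1,5} in ⌊r/5⌋+1 ways. r = 43, 33, 23, 13, 3 → 9 + 7 + 5 + 3 + 1 = 25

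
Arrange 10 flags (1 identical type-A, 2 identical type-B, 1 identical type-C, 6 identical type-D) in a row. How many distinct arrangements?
10! / (1! × 2! × 1! × 6!) = 2520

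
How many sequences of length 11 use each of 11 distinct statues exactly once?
11! = 39916800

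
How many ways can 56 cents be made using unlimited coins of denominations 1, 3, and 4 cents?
Coefficient of x^56 in 1/(1-x^1) · 1/(1-x^3) · 1/(1-x^4). Case on j = number of 4-cent coins (j = 0..14); remainder r = 56 - 4j is made from {1,3} in ⌊r/3⌋+1 ways. r = 56, 52, 48, 44, 40, 36, 32, 28, 24, 20, 16, 12, 8, 4, 0 → 19 + 18 + 17 + 15 + 14 + 13 + 11 + 10 + 9 + 7 + 6 + 5 + 3 + 2 + 1 = 150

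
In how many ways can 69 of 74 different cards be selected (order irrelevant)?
C(74,69) = 74!/(69!×5!) = 16108764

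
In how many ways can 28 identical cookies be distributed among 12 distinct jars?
C(28+12-1, 12-1) = C(39, 11) = 1676056044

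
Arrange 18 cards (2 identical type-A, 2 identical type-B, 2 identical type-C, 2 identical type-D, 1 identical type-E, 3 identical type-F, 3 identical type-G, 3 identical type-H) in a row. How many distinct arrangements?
18! / (2! × 2! × 2! × 2! × 1! × 3! × 3! × 3!) = 1852538688000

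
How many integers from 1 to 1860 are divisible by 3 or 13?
⌊1860/3⌋ + ⌊1860/13⌋ - ⌊1860/39⌋ = 620 + 143 - 47 = 716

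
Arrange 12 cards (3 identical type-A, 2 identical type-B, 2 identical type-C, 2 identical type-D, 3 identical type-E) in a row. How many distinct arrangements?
12! / (3! × 2! × 2! × 2! × 3!) = 1663200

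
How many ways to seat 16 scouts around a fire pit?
Circular: fix one position, arrange the rest. (16-1)! = 1307674368000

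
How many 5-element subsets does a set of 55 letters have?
C(55,5) = 55!/(5!×50!) = 3478761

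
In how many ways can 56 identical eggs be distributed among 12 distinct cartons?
C(56+12-1, 12-1) = C(67, 11) = 1285063345176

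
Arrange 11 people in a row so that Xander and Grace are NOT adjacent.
Total - adjacent = 11! - (11-1)!×2 = 39916800 - 7257600 = 32659200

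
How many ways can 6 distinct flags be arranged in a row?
6! = 720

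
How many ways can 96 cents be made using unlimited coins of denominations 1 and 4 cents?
Coefficient of x^96 in 1/(1-x^1) · 1/(1-x^4). Use j coins of 4 for j = 0..⌊96/4⌋ = 24, the rest in 1s: 24 + 1 = 25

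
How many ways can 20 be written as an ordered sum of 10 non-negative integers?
C(20+10-1, 10-1) = C(29, 9) = 10015005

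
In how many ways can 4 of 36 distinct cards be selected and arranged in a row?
P(36,4) = 36!/(36-4)! = 1413720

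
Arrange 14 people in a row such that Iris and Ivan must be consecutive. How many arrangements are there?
Treat the 2 as one block: (14-2+1)! × 2! = 6227020800 × 2 = 12454041600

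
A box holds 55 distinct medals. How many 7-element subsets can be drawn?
C(55,7) = 55!/(7!×48!) = 202927725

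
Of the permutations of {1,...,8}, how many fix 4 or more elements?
Exactly j fixed points: C(8,j)·!(8-j); sum over j ≥ 4 (derangement numbers via !m = (m-1)·(!(m-1) + !(m-2)): !0..!4 = 1, 0, 1, 2, 9). Σ_{j=4}^{8} C(8,j)·!(8-j) = C(8,4)·!4 + C(8,5)·!3 + C(8,6)·!2 + C(8,7)·!1 + C(8,8)·!0 = 70·9 + 56·2 + 28·1 + 8·0 + 1·1 = 771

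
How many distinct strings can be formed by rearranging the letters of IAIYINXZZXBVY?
13! / (2! × 2! × 2! × 1! × 1! × 1! × 3! × 1!) = 129729600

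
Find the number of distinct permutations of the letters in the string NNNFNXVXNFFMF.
13! / (1! × 5! × 1! × 2! × 4!) = 1081080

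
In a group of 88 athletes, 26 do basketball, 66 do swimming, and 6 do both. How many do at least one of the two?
|A∪B| = |A| + |B| - |A∩B| = 26 + 66 - 6 = 86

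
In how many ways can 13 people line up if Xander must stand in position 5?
Fix one position: (13-1)! = 479001600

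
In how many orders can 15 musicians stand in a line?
15! = 1307674368000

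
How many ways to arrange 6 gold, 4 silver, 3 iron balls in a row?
13! / (6! × 4! × 3!) = 60060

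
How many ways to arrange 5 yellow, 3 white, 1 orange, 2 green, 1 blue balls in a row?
12! / (5! × 3! × 1! × 2! × 1!) = 332640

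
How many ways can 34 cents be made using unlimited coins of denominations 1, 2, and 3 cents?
Coefficient of x^34 in 1/(1-x^1) · 1/(1-x^2) · 1/(1-x^3). Case on j = number of 3-cent coins (j = 0..11); remainder r = 34 - 3j is made from {1,2} in ⌊r/2⌋+1 ways. r = 34, 31, 28, 25, 22, 19, 16, 13, 10, 7, 4, 1 → 18 + 16 + 15 + 13 + 12 + 10 + 9 + 7 + 6 + 4 + 3 + 1 = 114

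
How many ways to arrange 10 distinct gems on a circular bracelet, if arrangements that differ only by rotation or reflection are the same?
(10-1)!/2 = 362880/2 = 181440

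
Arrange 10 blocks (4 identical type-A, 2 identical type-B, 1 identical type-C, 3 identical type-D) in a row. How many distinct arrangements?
10! / (4! × 2! × 1! × 3!) = 12600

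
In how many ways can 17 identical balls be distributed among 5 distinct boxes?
C(17+5-1, 5-1) = C(21, 4) = 5985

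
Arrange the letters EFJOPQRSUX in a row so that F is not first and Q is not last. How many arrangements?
By inclusion-exclusion: 10! - 2×(10-1)! + (10-2)! = 3628800 - 725760 + 40320 = 2943360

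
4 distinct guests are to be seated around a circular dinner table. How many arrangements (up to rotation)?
Circular: fix one position, arrange the rest. (4-1)! = 6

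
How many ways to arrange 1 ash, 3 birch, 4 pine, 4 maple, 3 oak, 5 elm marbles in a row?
20! / (1! × 3! × 4! × 4! × 3! × 5!) = 977728752000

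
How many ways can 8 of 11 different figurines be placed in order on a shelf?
P(11,8) = 11!/(11-8)! = 6652800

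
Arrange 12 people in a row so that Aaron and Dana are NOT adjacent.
Total - adjacent = 12! - (12-1)!×2 = 479001600 - 79833600 = 399168000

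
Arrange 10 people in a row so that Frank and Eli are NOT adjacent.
Total - adjacent = 10! - (10-1)!×2 = 3628800 - 725760 = 2903040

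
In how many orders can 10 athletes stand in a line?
10! = 3628800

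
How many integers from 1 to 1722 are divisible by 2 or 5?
⌊1722/2⌋ + ⌊1722/5⌋ - ⌊1722/10⌋ = 861 + 344 - 172 = 1033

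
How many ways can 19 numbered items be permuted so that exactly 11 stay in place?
Choose the 11 fixed points C(19,11) = 75582, derange the rest: !8 = Σ_{j=0}^{8} (-1)^j·8!/j! = 40320 - 40320 + 20160 - 6720 + 1680 - 336 + 56 - 8 + 1 = 14833. Product = 75582 × 14833 = 1121107806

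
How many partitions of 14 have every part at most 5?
Let r_j(i) = number of partitions of i into parts ≤ j, for i = 0..14. r_1(i) = 1 for all i; r_j(i) = r_{j-1}(i) + r_j(i-j). Rows j = 2..5: ≤2: 1 1 2 2 3 3 4 4 5 5 6 6 7 7 8; ≤3: 1 1 2 3 4 5 7 8 10 12 14 16 19 21 24; ≤4: 1 1 2 3 5 6 9 11 15 18 23 27 34 39 47; ≤5: 1 1 2 3 5 7 10 13 18 23 30 37 47 57 70. r_5(14) = 70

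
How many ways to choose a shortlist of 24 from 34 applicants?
C(34,24) = 34!/(24!×10!) = 131128140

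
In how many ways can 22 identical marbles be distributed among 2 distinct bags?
C(22+2-1, 2-1) = C(23, 1) = 23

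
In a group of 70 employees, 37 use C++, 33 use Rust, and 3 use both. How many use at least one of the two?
|A∪B| = |A| + |B| - |A∩B| = 37 + 33 - 3 = 67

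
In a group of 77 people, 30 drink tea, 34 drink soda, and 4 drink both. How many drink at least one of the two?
|A∪B| = |A| + |B| - |A∩B| = 30 + 34 - 4 = 60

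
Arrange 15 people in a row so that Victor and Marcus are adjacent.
Treat as block: (15-1)! × 2! = 87178291200 × 2 = 174356582400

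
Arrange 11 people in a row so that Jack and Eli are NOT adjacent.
Total - adjacent = 11! - (11-1)!×2 = 39916800 - 7257600 = 32659200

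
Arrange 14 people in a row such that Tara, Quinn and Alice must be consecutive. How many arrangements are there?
Treat the 3 as one block: (14-3+1)! × 3! = 479001600 × 6 = 2874009600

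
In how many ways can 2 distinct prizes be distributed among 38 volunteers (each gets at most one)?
P(38,2) = 38!/(38-2)! = 1406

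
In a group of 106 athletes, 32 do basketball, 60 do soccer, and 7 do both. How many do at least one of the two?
|A∪B| = |A| + |B| - |A∩B| = 32 + 60 - 7 = 85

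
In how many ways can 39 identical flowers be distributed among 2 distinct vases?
C(39+2-1, 2-1) = C(40, 1) = 40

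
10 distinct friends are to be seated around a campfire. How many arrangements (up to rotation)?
Circular: fix one position, arrange the rest. (10-1)! = 362880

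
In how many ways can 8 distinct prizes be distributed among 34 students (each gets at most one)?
P(34,8) = 34!/(34-8)! = 732058145280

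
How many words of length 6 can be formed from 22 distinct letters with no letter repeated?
P(22,6) = 22!/(22-6)! = 53721360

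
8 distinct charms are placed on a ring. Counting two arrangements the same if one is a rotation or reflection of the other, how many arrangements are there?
(8-1)!/2 = 5040/2 = 2520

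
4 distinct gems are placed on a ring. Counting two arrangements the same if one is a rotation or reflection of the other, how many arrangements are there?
(4-1)!/2 = 6/2 = 3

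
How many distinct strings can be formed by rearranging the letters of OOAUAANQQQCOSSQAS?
17! / (3! × 1! × 4! × 4! × 1! × 1! × 3!) = 17153136000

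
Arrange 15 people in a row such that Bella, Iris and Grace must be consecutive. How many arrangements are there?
Treat the 3 as one block: (15-3+1)! × 3! = 6227020800 × 6 = 37362124800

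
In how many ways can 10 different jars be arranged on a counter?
10! = 3628800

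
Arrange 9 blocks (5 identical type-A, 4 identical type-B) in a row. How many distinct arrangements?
9! / (5! × 4!) = 126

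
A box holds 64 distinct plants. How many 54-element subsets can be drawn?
C(64,54) = 64!/(54!×10!) = 151473214816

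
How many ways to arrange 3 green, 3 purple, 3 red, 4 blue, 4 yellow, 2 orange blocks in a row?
19! / (3! × 3! × 3! × 4! × 4! × 2!) = 488864376000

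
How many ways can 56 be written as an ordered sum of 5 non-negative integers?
C(56+5-1, 5-1) = C(60, 4) = 487635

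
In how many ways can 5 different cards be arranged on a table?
5! = 120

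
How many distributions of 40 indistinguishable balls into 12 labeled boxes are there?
C(40+12-1, 12-1) = C(51, 11) = 47626016970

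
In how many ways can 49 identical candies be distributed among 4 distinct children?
C(49+4-1, 4-1) = C(52, 3) = 22100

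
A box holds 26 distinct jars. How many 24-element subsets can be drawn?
C(26,24) = 26!/(24!×2!) = 325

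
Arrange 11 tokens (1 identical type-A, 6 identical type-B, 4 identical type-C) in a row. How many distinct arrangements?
11! / (1! × 6! × 4!) = 2310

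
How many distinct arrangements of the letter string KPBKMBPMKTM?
11! / (3! × 2! × 2! × 1! × 3!) = 277200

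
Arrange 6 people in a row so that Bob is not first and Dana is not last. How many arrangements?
By inclusion-exclusion: 6! - 2×(6-1)! + (6-2)! = 720 - 240 + 24 = 504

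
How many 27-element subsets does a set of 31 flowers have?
C(31,27) = 31!/(27!×4!) = 31465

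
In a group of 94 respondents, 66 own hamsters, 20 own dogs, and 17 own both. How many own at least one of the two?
|A∪B| = |A| + |B| - |A∩B| = 66 + 20 - 17 = 69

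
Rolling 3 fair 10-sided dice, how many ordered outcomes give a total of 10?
Coefficient of x^10 in (x + x² + ... + x^10)^3. By inclusion-exclusion on dice exceeding 10: Σ_j (-1)^j C(3,j)·C(10-1-10j, 2) = C(3,0)·C(9,2) = 1·36 = 36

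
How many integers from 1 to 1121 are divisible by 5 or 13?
⌊1121/5⌋ + ⌊1121/13⌋ - ⌊1121/65⌋ = 224 + 86 - 17 = 293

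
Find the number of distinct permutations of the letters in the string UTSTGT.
6! / (1! × 3! × 1! × 1!) = 120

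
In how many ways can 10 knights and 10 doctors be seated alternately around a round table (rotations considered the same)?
Fix one of the knights: (10-1)! ways for the remaining knights, × 10! ways for the doctors = 362880 × 3628800 = 1316818944000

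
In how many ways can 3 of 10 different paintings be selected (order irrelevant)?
C(10,3) = 10!/(3!×7!) = 120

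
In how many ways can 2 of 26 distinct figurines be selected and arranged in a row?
P(26,2) = 26!/(26-2)! = 650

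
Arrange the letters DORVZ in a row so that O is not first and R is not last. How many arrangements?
By inclusion-exclusion: 5! - 2×(5-1)! + (5-2)! = 120 - 48 + 6 = 78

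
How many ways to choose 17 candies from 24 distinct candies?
C(24,17) = 24!/(17!×7!) = 346104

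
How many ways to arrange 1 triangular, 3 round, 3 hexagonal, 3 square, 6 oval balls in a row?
16! / (1! × 3! × 3! × 3! × 6!) = 134534400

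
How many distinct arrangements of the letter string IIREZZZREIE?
11! / (3! × 3! × 3! × 2!) = 92400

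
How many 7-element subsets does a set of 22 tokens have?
C(22,7) = 22!/(7!×15!) = 170544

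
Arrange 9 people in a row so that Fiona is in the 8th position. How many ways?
Fix one position: (9-1)! = 40320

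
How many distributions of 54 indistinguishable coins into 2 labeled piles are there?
C(54+2-1, 2-1) = C(55, 1) = 55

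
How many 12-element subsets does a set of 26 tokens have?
C(26,12) = 26!/(12!×14!) = 9657700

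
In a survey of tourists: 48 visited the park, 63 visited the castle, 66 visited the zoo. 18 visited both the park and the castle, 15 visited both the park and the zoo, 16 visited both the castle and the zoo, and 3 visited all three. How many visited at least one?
|A∪B∪C| = 48+63+66-18-15-16+3 = 131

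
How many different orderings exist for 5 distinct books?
5! = 120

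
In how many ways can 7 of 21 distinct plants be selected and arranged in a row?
P(21,7) = 21!/(21-7)! = 586051200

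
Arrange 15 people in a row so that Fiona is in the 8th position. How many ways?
Fix one position: (15-1)! = 87178291200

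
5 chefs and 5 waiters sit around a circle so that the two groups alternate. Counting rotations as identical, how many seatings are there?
Fix one of the chefs: (5-1)! ways for the remaining chefs, × 5! ways for the waiters = 24 × 120 = 2880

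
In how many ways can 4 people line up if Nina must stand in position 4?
Fix one position: (4-1)! = 6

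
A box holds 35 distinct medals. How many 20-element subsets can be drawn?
C(35,20) = 35!/(20!×15!) = 3247943160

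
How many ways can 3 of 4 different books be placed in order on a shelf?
P(4,3) = 4!/(4-3)! = 24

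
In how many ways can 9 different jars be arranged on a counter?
9! = 362880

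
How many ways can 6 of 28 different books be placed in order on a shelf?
P(28,6) = 28!/(28-6)! = 271252800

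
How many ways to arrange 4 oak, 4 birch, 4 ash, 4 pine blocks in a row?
16! / (4! × 4! × 4! × 4!) = 63063000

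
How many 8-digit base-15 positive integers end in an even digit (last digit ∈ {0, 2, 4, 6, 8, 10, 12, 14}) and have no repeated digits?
Last∈{0,2,4,6,8,10,12,14}. Last=0: 17297280. Last nonzero: 7×13×P(13,6) = 112432320. Total = 129729600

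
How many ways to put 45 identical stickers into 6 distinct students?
C(45+6-1, 6-1) = C(50, 5) = 2118760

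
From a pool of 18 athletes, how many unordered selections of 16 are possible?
C(18,16) = 18!/(16!×2!) = 153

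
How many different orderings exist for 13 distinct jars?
13! = 6227020800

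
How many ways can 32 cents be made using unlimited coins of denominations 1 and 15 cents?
Coefficient of x^32 in 1/(1-x^1) · 1/(1-x^15). Use j coins of 15 for j = 0..⌊32/15⌋ = 2, the rest in 1s: 2 + 1 = 3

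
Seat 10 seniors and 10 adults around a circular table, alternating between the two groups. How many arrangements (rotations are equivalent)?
Fix one of the seniors: (10-1)! ways for the remaining seniors, × 10! ways for the adults = 362880 × 3628800 = 1316818944000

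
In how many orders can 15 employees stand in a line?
15! = 1307674368000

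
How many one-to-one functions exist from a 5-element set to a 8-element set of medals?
P(8,5) = 8!/(8-5)! = 6720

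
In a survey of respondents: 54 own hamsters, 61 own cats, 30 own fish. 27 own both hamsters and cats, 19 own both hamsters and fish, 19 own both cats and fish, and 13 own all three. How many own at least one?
|A∪B∪C| = 54+61+30-27-19-19+13 = 93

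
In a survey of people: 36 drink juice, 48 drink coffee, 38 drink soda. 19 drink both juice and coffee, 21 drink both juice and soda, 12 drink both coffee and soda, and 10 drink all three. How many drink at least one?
|A∪B∪C| = 36+48+38-19-21-12+10 = 80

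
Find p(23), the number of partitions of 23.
Pentagonal recurrence p(n) = p(n-1) + p(n-2) - p(n-5) - p(n-7) + p(n-12) + p(n-15) - ... gives p(0..22) = 1, 1, 2, 3, 5, 7, 11, 15, 22, 30, 42, 56, 77, 101, 135, 176, 231, 297, 385, 490, 627, 792, 1002. p(23) = p(22) + p(21) - p(18) - p(16) + p(11) + p(8) - p(1) = 1002 + 792 - 385 - 231 + 56 + 22 - 1 = 1255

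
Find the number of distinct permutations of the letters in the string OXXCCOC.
7! / (3! × 2! × 2!) = 210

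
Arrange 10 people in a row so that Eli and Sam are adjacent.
Treat as block: (10-1)! × 2! = 362880 × 2 = 725760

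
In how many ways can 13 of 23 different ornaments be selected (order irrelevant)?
C(23,13) = 23!/(13!×10!) = 1144066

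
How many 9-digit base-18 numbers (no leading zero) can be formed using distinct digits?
First digit: 17 choices (nonzero). Then descending: 17 × 17 × 16 × 15 × 14 × 13 × 12 × 11 × 10 = 16663046400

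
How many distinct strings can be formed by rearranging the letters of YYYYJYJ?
7! / (5! × 2!) = 21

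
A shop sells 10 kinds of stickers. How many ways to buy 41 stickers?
C(41+10-1, 10-1) = C(50, 9) = 2505433700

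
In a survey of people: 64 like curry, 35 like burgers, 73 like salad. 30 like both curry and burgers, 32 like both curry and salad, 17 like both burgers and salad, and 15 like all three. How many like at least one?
|A∪B∪C| = 64+35+73-30-32-17+15 = 108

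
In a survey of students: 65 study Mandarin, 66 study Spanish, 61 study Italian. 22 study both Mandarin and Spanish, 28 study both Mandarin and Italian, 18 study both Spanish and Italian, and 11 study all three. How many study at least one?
|A∪B∪C| = 65+66+61-22-28-18+11 = 135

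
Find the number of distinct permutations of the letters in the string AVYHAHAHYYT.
11! / (3! × 1! × 3! × 3! × 1!) = 184800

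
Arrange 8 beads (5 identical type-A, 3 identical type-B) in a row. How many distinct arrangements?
8! / (5! × 3!) = 56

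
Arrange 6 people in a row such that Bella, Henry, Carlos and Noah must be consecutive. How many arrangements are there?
Treat the 4 as one block: (6-4+1)! × 4! = 6 × 24 = 144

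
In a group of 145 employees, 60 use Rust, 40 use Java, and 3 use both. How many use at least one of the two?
|A∪B| = |A| + |B| - |A∩B| = 60 + 40 - 3 = 97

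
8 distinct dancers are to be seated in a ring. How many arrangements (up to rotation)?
Circular: fix one position, arrange the rest. (8-1)! = 5040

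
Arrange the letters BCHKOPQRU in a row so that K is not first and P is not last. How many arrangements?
By inclusion-exclusion: 9! - 2×(9-1)! + (9-2)! = 362880 - 80640 + 5040 = 287280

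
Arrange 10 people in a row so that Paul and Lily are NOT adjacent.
Total - adjacent = 10! - (10-1)!×2 = 3628800 - 725760 = 2903040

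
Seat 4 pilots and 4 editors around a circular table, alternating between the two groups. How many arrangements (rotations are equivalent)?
Fix one of the pilots: (4-1)! ways for the remaining pilots, × 4! ways for the editors = 6 × 24 = 144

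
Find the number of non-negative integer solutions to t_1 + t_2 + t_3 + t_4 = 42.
C(42+4-1, 4-1) = C(45, 3) = 14190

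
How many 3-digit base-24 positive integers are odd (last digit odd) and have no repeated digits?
Last∈{1,3,5,7,9,11,13,15,17,19,21,23}. Last=0: 0. Last nonzero: 12×22×P(22,1) = 5808. Total = 5808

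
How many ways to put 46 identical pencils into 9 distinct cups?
C(46+9-1, 9-1) = C(54, 8) = 1040465790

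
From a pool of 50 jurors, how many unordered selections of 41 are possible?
C(50,41) = 50!/(41!×9!) = 2505433700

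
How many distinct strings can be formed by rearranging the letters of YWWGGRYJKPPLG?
13! / (1! × 2! × 3! × 1! × 1! × 2! × 1! × 2!) = 129729600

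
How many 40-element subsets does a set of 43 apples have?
C(43,40) = 43!/(40!×3!) = 12341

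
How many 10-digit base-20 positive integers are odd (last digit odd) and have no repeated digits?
Last∈{1,3,5,7,9,11,13,15,17,19}. Last=0: 0. Last nonzero: 10×18×P(18,8) = 317578060800. Total = 317578060800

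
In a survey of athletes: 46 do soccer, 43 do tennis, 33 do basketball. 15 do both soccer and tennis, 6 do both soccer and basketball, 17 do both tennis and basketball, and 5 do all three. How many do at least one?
|A∪B∪C| = 46+43+33-15-6-17+5 = 89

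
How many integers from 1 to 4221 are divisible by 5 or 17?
⌊4221/5⌋ + ⌊4221/17⌋ - ⌊4221/85⌋ = 844 + 248 - 49 = 1043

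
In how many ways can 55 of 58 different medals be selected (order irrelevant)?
C(58,55) = 58!/(55!×3!) = 30856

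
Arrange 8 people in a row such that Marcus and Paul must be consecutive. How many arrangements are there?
Treat the 2 as one block: (8-2+1)! × 2! = 5040 × 2 = 10080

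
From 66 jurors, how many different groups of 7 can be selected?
C(66,7) = 66!/(7!×59!) = 778789440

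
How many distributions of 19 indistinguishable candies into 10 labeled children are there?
C(19+10-1, 10-1) = C(28, 9) = 6906900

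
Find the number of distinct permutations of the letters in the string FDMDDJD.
7! / (1! × 1! × 4! × 1!) = 210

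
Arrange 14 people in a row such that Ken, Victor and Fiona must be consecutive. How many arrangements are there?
Treat the 3 as one block: (14-3+1)! × 3! = 479001600 × 6 = 2874009600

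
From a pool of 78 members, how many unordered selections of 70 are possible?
C(78,70) = 78!/(70!×8!) = 23446881315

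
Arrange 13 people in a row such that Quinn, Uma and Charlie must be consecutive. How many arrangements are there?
Treat the 3 as one block: (13-3+1)! × 3! = 39916800 × 6 = 239500800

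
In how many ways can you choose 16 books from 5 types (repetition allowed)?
C(16+5-1, 5-1) = C(20, 4) = 4845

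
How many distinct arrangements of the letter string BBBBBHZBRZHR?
12! / (2! × 2! × 2! × 6!) = 83160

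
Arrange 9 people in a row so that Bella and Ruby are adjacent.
Treat as block: (9-1)! × 2! = 40320 × 2 = 80640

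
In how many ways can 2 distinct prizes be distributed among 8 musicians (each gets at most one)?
P(8,2) = 8!/(8-2)! = 56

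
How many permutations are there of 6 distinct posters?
6! = 720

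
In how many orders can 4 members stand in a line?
4! = 24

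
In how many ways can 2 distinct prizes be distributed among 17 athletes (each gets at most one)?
P(17,2) = 17!/(17-2)! = 272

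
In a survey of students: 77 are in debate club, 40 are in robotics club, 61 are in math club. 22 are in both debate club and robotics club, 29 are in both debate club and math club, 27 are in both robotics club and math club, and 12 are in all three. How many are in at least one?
|A∪B∪C| = 77+40+61-22-29-27+12 = 112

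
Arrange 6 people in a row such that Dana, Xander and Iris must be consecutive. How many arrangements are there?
Treat the 3 as one block: (6-3+1)! × 3! = 24 × 6 = 144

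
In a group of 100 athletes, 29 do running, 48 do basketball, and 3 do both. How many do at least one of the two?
|A∪B| = |A| + |B| - |A∩B| = 29 + 48 - 3 = 74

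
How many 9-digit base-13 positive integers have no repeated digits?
First digit: 12 choices (nonzero). Then descending: 12 × 12 × 11 × 10 × 9 × 8 × 7 × 6 × 5 = 239500800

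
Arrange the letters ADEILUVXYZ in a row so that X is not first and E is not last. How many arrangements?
By inclusion-exclusion: 10! - 2×(10-1)! + (10-2)! = 3628800 - 725760 + 40320 = 2943360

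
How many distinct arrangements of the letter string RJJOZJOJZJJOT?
13! / (2! × 6! × 1! × 3! × 1!) = 720720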